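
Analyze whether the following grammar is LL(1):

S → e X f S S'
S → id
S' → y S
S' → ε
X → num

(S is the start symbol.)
No. Predict set conflict for S': { 'y' }

A grammar is LL(1) if for each non-terminal N with multiple productions, the predict sets of those productions are pairwise disjoint, where PREDICT(N → α) = (FIRST(α) \ {ε}) ∪ (FOLLOW(N) if α ⇒* ε).

Relevant sets:
  FOLLOW(S') = { $, 'y' }

For S:
  PREDICT(S → e X f S S') = { 'e' }
  PREDICT(S → id) = { 'id' }
For S':
  PREDICT(S' → y S) = { 'y' }
  PREDICT(S' → ε) = { $, 'y' }
X has a single production, so nothing to check there.

Conflict found: Predict set conflict for S': { 'y' }
The grammar is NOT LL(1).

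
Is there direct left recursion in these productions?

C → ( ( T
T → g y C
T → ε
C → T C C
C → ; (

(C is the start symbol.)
Direct left recursion occurs when N → N α for some non-terminal N (the right-hand side begins with the left-hand side itself).

C → ( ( T: starts with '('
T → g y C: starts with g
T → ε: starts with ε
C → T C C: starts with T
C → ; (: starts with ';'

No direct left recursion found.

Answer: No direct left recursion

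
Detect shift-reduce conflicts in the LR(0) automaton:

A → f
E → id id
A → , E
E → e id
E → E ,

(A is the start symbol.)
Augment with A' → A and build the canonical LR(0) collection (I0 = CLOSURE({[A' → . A]}), then GOTO on every symbol after a dot until no new states appear). It has 10 states:
  I0: { [A → . , E], [A → . f], [A' → . A] }  — shift
  I1: { [A → , . E], [E → . E ,], [E → . e id], [E → . id id] }  — shift
  I2: { [A' → A .] }  — accept
  I3: { [A → f .] }  — reduce
  I4: { [A → , E .], [E → E . ,] }  — shift, reduce
  I5: { [E → e . id] }  — shift
  I6: { [E → id . id] }  — shift
  I7: { [E → id id .] }  — reduce
  I8: { [E → e id .] }  — reduce
  I9: { [E → E , .] }  — reduce

I4 contains reduce item [A → , E .] and shift item [E → E . ,] — shift-reduce conflict.

Answer: Yes — I4: [A → , E .] vs [E → E . ,]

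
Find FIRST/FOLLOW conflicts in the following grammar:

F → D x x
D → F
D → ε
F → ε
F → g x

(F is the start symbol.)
Yes. F → D x x with FOLLOW(F) on { 'x' }; D → F with FOLLOW(D) on { 'x' }

Nullable non-terminals: D, F.
FIRST sets used below: FIRST(F) = { 'g', 'x', ε }, FIRST(D) = { 'g', 'x', ε }

D: nullable alternative(s) D → F, D → ε; FOLLOW(D) = { 'x' }
  D → F: FIRST \ {ε} = { 'g', 'x' } — overlaps FOLLOW(D) on { 'x' }: CONFLICT
  D → ε: FIRST \ {ε} = { } — disjoint from FOLLOW(D)

F: nullable alternative(s) F → ε; FOLLOW(F) = { $, 'x' }
  F → D x x: FIRST \ {ε} = { 'g', 'x' } — overlaps FOLLOW(F) on { 'x' }: CONFLICT
  F → ε: FIRST \ {ε} = { } — this is the only nullable alternative, skip
  F → g x: FIRST \ {ε} = { 'g' } — disjoint from FOLLOW(F)

So the grammar has 2 FIRST/FOLLOW conflicts (marked CONFLICT above).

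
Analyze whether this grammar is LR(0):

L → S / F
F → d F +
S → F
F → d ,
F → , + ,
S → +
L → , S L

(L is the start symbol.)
Augment with L' → L and build the canonical LR(0) collection (I0 = CLOSURE({[L' → . L]}), then GOTO on every symbol after a dot until no new states appear). It has 18 states:
  I0: { [F → . , + ,], [F → . d ,], [F → . d F +], [L → . , S L], [L → . S / F], [L' → . L], [S → . +], [S → . F] }  — shift
  I1: { [S → + .] }  — reduce
  I2: { [F → , . + ,], [F → . , + ,], [F → . d ,], [F → . d F +], [L → , . S L], [S → . +], [S → . F] }  — shift
  I3: { [S → F .] }  — reduce
  I4: { [L' → L .] }  — accept
  I5: { [L → S . / F] }  — shift
  I6: { [F → . , + ,], [F → . d ,], [F → . d F +], [F → d . ,], [F → d . F +] }  — shift
  I7: { [F → , . + ,], [F → d , .] }  — shift, reduce
  I8: { [F → d F . +] }  — shift
  I9: { [F → d F + .] }  — reduce
  I10: { [F → , + . ,] }  — shift
  I11: { [F → , + , .] }  — reduce
  I12: { [F → . , + ,], [F → . d ,], [F → . d F +], [L → S / . F] }  — shift
  I13: { [F → , . + ,] }  — shift
  I14: { [L → S / F .] }  — reduce
  I15: { [F → , + . ,], [S → + .] }  — shift, reduce
  I16: { [F → . , + ,], [F → . d ,], [F → . d F +], [L → , S . L], [L → . , S L], [L → . S / F], [S → . +], [S → . F] }  — shift
  I17: { [L → , S L .] }  — reduce

Conflict in state I7:
  Shift-reduce conflict between [F → d , .] and [F → , . + ,]
So the grammar is NOT LR(0).

Answer: No. Shift-reduce conflict between [F → d , .] and [F → , . + ,]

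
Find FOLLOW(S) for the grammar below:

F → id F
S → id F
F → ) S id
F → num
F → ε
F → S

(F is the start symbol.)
{ $, 'id' }

To compute FOLLOW(S), find every occurrence of S on a right-hand side N → α S β: add FIRST(β) \ {ε}, and if β is empty or nullable also add FOLLOW(N). Iterate to a fixed point.

In F → ) S id: S is followed by id, add FIRST(id) \ {ε} = { 'id' }
In F → S: S is at the end, add FOLLOW(F)

The FOLLOW sets referred to above (computed the same way, to a fixed point):
  FOLLOW(F) = { $, 'id' }

Taking the union: FOLLOW(S) = { $, 'id' }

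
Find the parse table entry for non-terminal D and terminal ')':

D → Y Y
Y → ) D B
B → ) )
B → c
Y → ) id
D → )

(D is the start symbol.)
D → Y Y, D → )

To find M[D, ')'], we find productions for D where ')' is in the predict set (PREDICT(N → α) = (FIRST(α) \ {ε}) ∪ (FOLLOW(N) if α ⇒* ε)).

Relevant sets:
  FIRST(Y) = { ')' }

D → Y Y: PREDICT = { ')' }
  ')' is in predict set, so this production goes in M[D, ')']
D → ): PREDICT = { ')' }
  ')' is in predict set, so this production goes in M[D, ')']

M[D, ')'] = D → Y Y, D → )  (a multiply-defined cell — the grammar is not LL(1))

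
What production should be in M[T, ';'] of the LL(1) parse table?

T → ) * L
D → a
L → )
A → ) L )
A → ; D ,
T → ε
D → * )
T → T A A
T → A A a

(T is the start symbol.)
To find M[T, ';'], we find productions for T where ';' is in the predict set (PREDICT(N → α) = (FIRST(α) \ {ε}) ∪ (FOLLOW(N) if α ⇒* ε)).

Relevant sets:
  FIRST(T) = { ')', ';', ε }
  FIRST(A) = { ')', ';' }
  FOLLOW(T) = { $, ')', ';' }

T → ) * L: PREDICT = { ')' }
T → ε: PREDICT = { $, ')', ';' }
  ';' is in predict set, so this production goes in M[T, ';']
T → T A A: PREDICT = { ')', ';' }
  ';' is in predict set, so this production goes in M[T, ';']
T → A A a: PREDICT = { ')', ';' }
  ';' is in predict set, so this production goes in M[T, ';']

M[T, ';'] = T → ε, T → T A A, T → A A a  (a multiply-defined cell — the grammar is not LL(1))

Answer: T → ε, T → T A A, T → A A a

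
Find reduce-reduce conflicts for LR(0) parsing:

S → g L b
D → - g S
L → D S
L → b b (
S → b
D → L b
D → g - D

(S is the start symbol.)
A reduce-reduce conflict occurs when an LR(0) state has two complete items [A → α .] and [B → β .] — both call for a reduction, and with no lookahead the parser cannot choose between them.

Augment with S' → S and build the canonical LR(0) collection (I0 = CLOSURE({[S' → . S]}), then GOTO on every symbol after a dot until no new states appear). It has 19 states:
  I0: { [S → . b], [S → . g L b], [S' → . S] }  — shift
  I1: { [S' → S .] }  — accept
  I2: { [S → b .] }  — reduce
  I3: { [D → . - g S], [D → . L b], [D → . g - D], [L → . D S], [L → . b b (], [S → g . L b] }  — shift
  I4: { [D → - . g S] }  — shift
  I5: { [L → D . S], [S → . b], [S → . g L b] }  — shift
  I6: { [D → L . b], [S → g L . b] }  — shift
  I7: { [L → b . b (] }  — shift
  I8: { [D → g . - D] }  — shift
  I9: { [D → . - g S], [D → . L b], [D → . g - D], [D → g - . D], [L → . D S], [L → . b b (] }  — shift
  I10: { [D → g - D .], [L → D . S], [S → . b], [S → . g L b] }  — shift, reduce
  I11: { [D → L . b] }  — shift
  I12: { [D → L b .] }  — reduce
  I13: { [L → D S .] }  — reduce
  I14: { [L → b b . (] }  — shift
  I15: { [L → b b ( .] }  — reduce
  I16: { [D → L b .], [S → g L b .] }  — 2 reduces
  I17: { [D → - g . S], [S → . b], [S → . g L b] }  — shift
  I18: { [D → - g S .] }  — reduce

I16 contains complete items [D → L b .], [S → g L b .] — reduce-reduce conflict.

Answer: Yes — I16: [D → L b .] vs [S → g L b .]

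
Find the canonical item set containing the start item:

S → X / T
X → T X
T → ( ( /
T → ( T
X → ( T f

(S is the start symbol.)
First, augment the grammar with S' → S
I₀ = CLOSURE({ [S' → . S] }):
  [S' → . S] has the dot before S: add [S → . X / T]
  [S → . X / T] has the dot before X: add [X → . T X], [X → . ( T f]
  [X → . T X] has the dot before T: add [T → . ( ( /], [T → . ( T]
No further items can be added.

I₀ = { [S → . X / T], [S' → . S], [T → . ( ( /], [T → . ( T], [X → . ( T f], [X → . T X] }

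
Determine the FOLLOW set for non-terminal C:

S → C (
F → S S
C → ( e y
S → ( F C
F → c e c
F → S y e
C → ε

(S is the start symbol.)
{ $, '(', 'y' }

To compute FOLLOW(C), find every occurrence of C on a right-hand side N → α C β: add FIRST(β) \ {ε}, and if β is empty or nullable also add FOLLOW(N). Iterate to a fixed point.

In S → C (: C is followed by '(', add FIRST('(') \ {ε} = { '(' }
In S → ( F C: C is at the end, add FOLLOW(S)

The FOLLOW sets referred to above (computed the same way, to a fixed point):
  FOLLOW(S) = { $, '(', 'y' }

Taking the union: FOLLOW(C) = { $, '(', 'y' }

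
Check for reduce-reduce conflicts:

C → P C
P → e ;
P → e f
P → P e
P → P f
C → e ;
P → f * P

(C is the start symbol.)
A reduce-reduce conflict occurs when an LR(0) state has two complete items [A → α .] and [B → β .] — both call for a reduction, and with no lookahead the parser cannot choose between them.

Augment with C' → C and build the canonical LR(0) collection (I0 = CLOSURE({[C' → . C]}), then GOTO on every symbol after a dot until no new states appear). It has 16 states:
  I0: { [C → . P C], [C → . e ;], [C' → . C], [P → . P e], [P → . P f], [P → . e ;], [P → . e f], [P → . f * P] }  — shift
  I1: { [C' → C .] }  — accept
  I2: { [C → . P C], [C → . e ;], [C → P . C], [P → . P e], [P → . P f], [P → . e ;], [P → . e f], [P → . f * P], [P → P . e], [P → P . f] }  — shift
  I3: { [C → e . ;], [P → e . ;], [P → e . f] }  — shift
  I4: { [P → f . * P] }  — shift
  I5: { [P → . P e], [P → . P f], [P → . e ;], [P → . e f], [P → . f * P], [P → f * . P] }  — shift
  I6: { [P → P . e], [P → P . f], [P → f * P .] }  — shift, reduce
  I7: { [P → e . ;], [P → e . f] }  — shift
  I8: { [P → e ; .] }  — reduce
  I9: { [P → e f .] }  — reduce
  I10: { [P → P e .] }  — reduce
  I11: { [P → P f .] }  — reduce
  I12: { [C → e ; .], [P → e ; .] }  — 2 reduces
  I13: { [C → P C .] }  — reduce
  I14: { [C → e . ;], [P → P e .], [P → e . ;], [P → e . f] }  — shift, reduce
  I15: { [P → P f .], [P → f . * P] }  — shift, reduce

I12 contains complete items [C → e ; .], [P → e ; .] — reduce-reduce conflict.

Answer: Yes — I12: [C → e ; .] vs [P → e ; .]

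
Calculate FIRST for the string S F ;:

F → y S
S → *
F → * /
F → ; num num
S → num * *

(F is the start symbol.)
FIRST sets of the non-terminals involved (from the grammar, by fixed-point iteration):
  FIRST(S) = { '*', 'num' }

To compute FIRST(S F ;), process the symbols left to right:
Symbol S is a non-terminal. Add FIRST(S) \ {ε} = { '*', 'num' }
S is not nullable (ε ∉ FIRST(S)), so stop here.
FIRST(S F ;) = { '*', 'num' }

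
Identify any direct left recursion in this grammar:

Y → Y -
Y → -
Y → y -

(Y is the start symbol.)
Yes, Y is left-recursive

Direct left recursion occurs when N → N α for some non-terminal N (the right-hand side begins with the left-hand side itself).

Y → Y -: LEFT RECURSIVE (starts with Y)
Y → -: starts with '-'
Y → y -: starts with y

The grammar has direct left recursion on: Y.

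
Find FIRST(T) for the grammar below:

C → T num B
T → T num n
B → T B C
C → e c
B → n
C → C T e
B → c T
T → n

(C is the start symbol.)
{ 'n' }

From T → T num n:
  - T is the symbol being defined: contributes nothing new
    T is not nullable, so stop
From T → n:
  - n is a terminal: add 'n' and stop

Collecting: FIRST(T) = { 'n' }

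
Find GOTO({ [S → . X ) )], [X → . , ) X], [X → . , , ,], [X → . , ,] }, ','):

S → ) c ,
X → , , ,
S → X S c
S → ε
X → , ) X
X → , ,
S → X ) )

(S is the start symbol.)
{ [X → , . ) X], [X → , . , ,], [X → , . ,] }

GOTO(I, ',') = CLOSURE({ [A → αX.β] : [A → α.Xβ] ∈ I, X = ',' })

Items with dot before ',', with the dot advanced:
  [X → . , ) X] → [X → , . ) X]
  [X → . , ,] → [X → , . ,]
  [X → . , , ,] → [X → , . , ,]
Closure adds nothing (no advanced item has the dot before a non-terminal).

GOTO = { [X → , . ) X], [X → , . , ,], [X → , . ,] }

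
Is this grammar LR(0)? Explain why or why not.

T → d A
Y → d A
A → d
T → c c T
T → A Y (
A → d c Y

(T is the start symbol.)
A grammar is LR(0) if no state in the canonical LR(0) collection has:
  - both a shift item (dot before a terminal) and a complete item (shift-reduce conflict), or
  - two or more complete items (reduce-reduce conflict; the accept item [T' → T .] counts as a complete item here).

Augment with T' → T and build the canonical LR(0) collection (I0 = CLOSURE({[T' → . T]}), then GOTO on every symbol after a dot until no new states appear). It has 15 states:
  I0: { [A → . d c Y], [A → . d], [T → . A Y (], [T → . c c T], [T → . d A], [T' → . T] }  — shift
  I1: { [T → A . Y (], [Y → . d A] }  — shift
  I2: { [T' → T .] }  — accept
  I3: { [T → c . c T] }  — shift
  I4: { [A → . d c Y], [A → . d], [A → d . c Y], [A → d .], [T → d . A] }  — shift, reduce
  I5: { [T → d A .] }  — reduce
  I6: { [A → d c . Y], [Y → . d A] }  — shift
  I7: { [A → d . c Y], [A → d .] }  — shift, reduce
  I8: { [A → d c Y .] }  — reduce
  I9: { [A → . d c Y], [A → . d], [Y → d . A] }  — shift
  I10: { [Y → d A .] }  — reduce
  I11: { [A → . d c Y], [A → . d], [T → . A Y (], [T → . c c T], [T → . d A], [T → c c . T] }  — shift
  I12: { [T → c c T .] }  — reduce
  I13: { [T → A Y . (] }  — shift
  I14: { [T → A Y ( .] }  — reduce

Conflict in state I4:
  Shift-reduce conflict between [A → d .] and [A → . d]
So the grammar is NOT LR(0).

Answer: No. Shift-reduce conflict between [A → d .] and [A → . d]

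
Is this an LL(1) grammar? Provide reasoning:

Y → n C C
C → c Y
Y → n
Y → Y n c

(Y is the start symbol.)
No. Predict set conflict for Y: { 'n' }

A grammar is LL(1) if for each non-terminal N with multiple productions, the predict sets of those productions are pairwise disjoint, where PREDICT(N → α) = (FIRST(α) \ {ε}) ∪ (FOLLOW(N) if α ⇒* ε).

Relevant sets:
  FIRST(Y) = { 'n' }

For Y:
  PREDICT(Y → n C C) = { 'n' }
  PREDICT(Y → n) = { 'n' }
  PREDICT(Y → Y n c) = { 'n' }
C has a single production, so nothing to check there.

Conflict found: Predict set conflict for Y: { 'n' }
The grammar is NOT LL(1).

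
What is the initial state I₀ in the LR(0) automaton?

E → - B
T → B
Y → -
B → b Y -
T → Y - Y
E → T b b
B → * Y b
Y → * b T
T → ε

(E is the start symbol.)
First, augment the grammar with E' → E
I₀ = CLOSURE({ [E' → . E] }):
  [E' → . E] has the dot before E: add [E → . - B], [E → . T b b]
  [E → . T b b] has the dot before T: add [T → . B], [T → . Y - Y], [T → .]
  [T → . B] has the dot before B: add [B → . b Y -], [B → . * Y b]
  [T → . Y - Y] has the dot before Y: add [Y → . -], [Y → . * b T]
No further items can be added.

I₀ = { [B → . * Y b], [B → . b Y -], [E → . - B], [E → . T b b], [E' → . E], [T → . B], [T → . Y - Y], [T → .], [Y → . * b T], [Y → . -] }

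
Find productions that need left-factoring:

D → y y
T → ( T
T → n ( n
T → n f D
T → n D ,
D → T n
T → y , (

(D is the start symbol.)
Left-factoring is needed when two productions for the same non-terminal
share a common prefix on the right-hand side.

Productions for D:
  D → y y
  D → T n
Productions for T:
  T → ( T
  T → n ( n
  T → n f D
  T → n D ,
  T → y , (

Found common prefix 'n' in productions for T

Answer: Yes, T has productions with common prefix 'n'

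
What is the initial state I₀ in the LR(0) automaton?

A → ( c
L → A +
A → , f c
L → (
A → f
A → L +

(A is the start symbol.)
{ [A → . ( c], [A → . , f c], [A → . L +], [A → . f], [A' → . A], [L → . (], [L → . A +] }

First, augment the grammar with A' → A
I₀ = CLOSURE({ [A' → . A] }):
  [A' → . A] has the dot before A: add [A → . ( c], [A → . , f c], [A → . f], [A → . L +]
  [A → . L +] has the dot before L: add [L → . A +], [L → . (]
No further items can be added.

I₀ = { [A → . ( c], [A → . , f c], [A → . L +], [A → . f], [A' → . A], [L → . (], [L → . A +] }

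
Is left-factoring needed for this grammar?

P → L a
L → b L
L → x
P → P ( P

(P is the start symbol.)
No, left-factoring is not needed

Left-factoring is needed when two productions for the same non-terminal
share a common prefix on the right-hand side.

Productions for P:
  P → L a
  P → P ( P
Productions for L:
  L → b L
  L → x

No common prefixes found.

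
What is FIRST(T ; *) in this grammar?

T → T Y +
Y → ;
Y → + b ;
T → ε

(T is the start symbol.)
{ '+', ';' }

FIRST sets of the non-terminals involved (from the grammar, by fixed-point iteration):
  FIRST(T) = { '+', ';', ε }

To compute FIRST(T ; *), process the symbols left to right:
Symbol T is a non-terminal. Add FIRST(T) \ {ε} = { '+', ';' }
T is nullable (ε ∈ FIRST(T)), continue to the next symbol.
Symbol ; is a terminal. Add ';' and stop.
FIRST(T ; *) = { '+', ';' }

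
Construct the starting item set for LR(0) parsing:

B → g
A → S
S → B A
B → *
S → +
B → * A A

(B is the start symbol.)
First, augment the grammar with B' → B
I₀ = CLOSURE({ [B' → . B] }):
  [B' → . B] has the dot before B: add [B → . g], [B → . *], [B → . * A A]
No further items can be added.

I₀ = { [B → . * A A], [B → . *], [B → . g], [B' → . B] }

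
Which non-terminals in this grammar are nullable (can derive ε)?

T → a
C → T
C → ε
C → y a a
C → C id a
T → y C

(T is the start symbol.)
{ 'C' }

ε-productions: C → ε
So C is immediately nullable.
No further non-terminal can be added: every production for the remaining non-terminals contains a terminal or a non-nullable non-terminal.
Nullable = { 'C' }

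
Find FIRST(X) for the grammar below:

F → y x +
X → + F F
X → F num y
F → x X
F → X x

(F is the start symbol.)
FIRST sets of the other non-terminals involved (by the same procedure, iterated to a fixed point):
  FIRST(F) = { '+', 'x', 'y' }

From X → + F F:
  - '+' is a terminal: add '+' and stop
From X → F num y:
  - F is a non-terminal: add FIRST(F) \ {ε} = { '+', 'x', 'y' }
    F is not nullable, so stop

Collecting: FIRST(X) = { '+', 'x', 'y' }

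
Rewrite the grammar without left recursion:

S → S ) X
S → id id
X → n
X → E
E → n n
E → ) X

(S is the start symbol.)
S → id id S'
S' → ) X S'
S' → ε
X → n
X → E
E → n n
E → ) X

S is directly left-recursive. The standard transformation for
  A → A α₁ | ... | A α_m | β₁ | ... | β_n
is
  A  → β₁ A' | ... | β_n A'
  A' → α₁ A' | ... | α_m A' | ε

S → id id becomes S → id id S'
S → S ) X becomes S' → ) X S'
Add S' → ε

Productions for other non-terminals are unchanged:
  X → n
  X → E
  E → n n
  E → ) X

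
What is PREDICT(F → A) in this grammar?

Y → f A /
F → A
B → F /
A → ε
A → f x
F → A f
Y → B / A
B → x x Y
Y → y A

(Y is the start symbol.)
{ '/', 'f' }

PREDICT(F → A) = (FIRST(RHS) \ {ε}) ∪ (FOLLOW(F) if ε ∈ FIRST(RHS), i.e. RHS ⇒* ε)
FIRST(A) = { 'f', ε }
FIRST(A) = { 'f', ε }
ε ∈ FIRST(A) (the right-hand side is nullable), so add FOLLOW(F) = { '/' }
PREDICT(F → A) = { '/', 'f' }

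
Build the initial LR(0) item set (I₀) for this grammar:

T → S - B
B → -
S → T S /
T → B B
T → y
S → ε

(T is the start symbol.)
First, augment the grammar with T' → T
I₀ = CLOSURE({ [T' → . T] }):
  [T' → . T] has the dot before T: add [T → . S - B], [T → . B B], [T → . y]
  [T → . S - B] has the dot before S: add [S → . T S /], [S → .]
  [T → . B B] has the dot before B: add [B → . -]
No further items can be added.

I₀ = { [B → . -], [S → . T S /], [S → .], [T → . B B], [T → . S - B], [T → . y], [T' → . T] }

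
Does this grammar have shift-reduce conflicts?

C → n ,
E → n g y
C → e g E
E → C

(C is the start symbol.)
No shift-reduce conflicts

A shift-reduce conflict occurs when an LR(0) state has both:
  - a complete (reduce) item [A → α .] (dot at the end), and
  - a shift item [B → β . c γ] (dot before a terminal).

Augment with C' → C and build the canonical LR(0) collection (I0 = CLOSURE({[C' → . C]}), then GOTO on every symbol after a dot until no new states appear). It has 11 states:
  I0: { [C → . e g E], [C → . n ,], [C' → . C] }  — shift
  I1: { [C' → C .] }  — accept
  I2: { [C → e . g E] }  — shift
  I3: { [C → n . ,] }  — shift
  I4: { [C → n , .] }  — reduce
  I5: { [C → . e g E], [C → . n ,], [C → e g . E], [E → . C], [E → . n g y] }  — shift
  I6: { [E → C .] }  — reduce
  I7: { [C → e g E .] }  — reduce
  I8: { [C → n . ,], [E → n . g y] }  — shift
  I9: { [E → n g . y] }  — shift
  I10: { [E → n g y .] }  — reduce

No state contains both a complete item and a shift item.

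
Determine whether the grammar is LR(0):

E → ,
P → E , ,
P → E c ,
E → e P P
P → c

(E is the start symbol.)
A grammar is LR(0) if no state in the canonical LR(0) collection has:
  - both a shift item (dot before a terminal) and a complete item (shift-reduce conflict), or
  - two or more complete items (reduce-reduce conflict; the accept item [E' → E .] counts as a complete item here).

Augment with E' → E and build the canonical LR(0) collection (I0 = CLOSURE({[E' → . E]}), then GOTO on every symbol after a dot until no new states appear). It has 12 states:
  I0: { [E → . ,], [E → . e P P], [E' → . E] }  — shift
  I1: { [E → , .] }  — reduce
  I2: { [E' → E .] }  — accept
  I3: { [E → . ,], [E → . e P P], [E → e . P P], [P → . E , ,], [P → . E c ,], [P → . c] }  — shift
  I4: { [P → E . , ,], [P → E . c ,] }  — shift
  I5: { [E → . ,], [E → . e P P], [E → e P . P], [P → . E , ,], [P → . E c ,], [P → . c] }  — shift
  I6: { [P → c .] }  — reduce
  I7: { [E → e P P .] }  — reduce
  I8: { [P → E , . ,] }  — shift
  I9: { [P → E c . ,] }  — shift
  I10: { [P → E c , .] }  — reduce
  I11: { [P → E , , .] }  — reduce

Every state is either a pure shift/goto state or contains exactly one complete item and nothing to shift — no conflicts. The grammar is LR(0).

Answer: Yes, the grammar is LR(0)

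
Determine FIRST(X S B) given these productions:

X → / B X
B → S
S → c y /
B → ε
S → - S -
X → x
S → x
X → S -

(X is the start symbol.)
FIRST sets of the non-terminals involved (from the grammar, by fixed-point iteration):
  FIRST(X) = { '-', '/', 'c', 'x' }

To compute FIRST(X S B), process the symbols left to right:
Symbol X is a non-terminal. Add FIRST(X) \ {ε} = { '-', '/', 'c', 'x' }
X is not nullable (ε ∉ FIRST(X)), so stop here.
FIRST(X S B) = { '-', '/', 'c', 'x' }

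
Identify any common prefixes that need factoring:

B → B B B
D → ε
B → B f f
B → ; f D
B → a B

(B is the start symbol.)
Yes, B has productions with common prefix 'B'

Left-factoring is needed when two productions for the same non-terminal
share a common prefix on the right-hand side.

Productions for B:
  B → B B B
  B → B f f
  B → ; f D
  B → a B

Found common prefix 'B' in productions for B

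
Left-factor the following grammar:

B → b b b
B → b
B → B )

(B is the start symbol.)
Left-factoring transforms A → αβ₁ | αβ₂ into A → αA' and A' → β₁ | β₂
(α is the longest common prefix among the alternatives). Repeat until
no nonterminal has two alternatives with a common prefix.

Round 1: B has alternatives sharing prefix 'b'. Introduce B': B → b B'
  Add: B' → b b
  Add: B' → ε

No remaining common prefixes — done.

Resulting grammar:
B → b B'
B' → b b
B' → ε
B → B )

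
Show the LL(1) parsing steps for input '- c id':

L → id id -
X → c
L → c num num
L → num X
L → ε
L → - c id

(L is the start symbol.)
LL(1) parsing maintains a stack (initially the start symbol over $) and the input. At each step: if the stack top is a terminal, match it against the current input token; if it is a non-terminal N, replace it with the RHS of M[N, lookahead] (the unique production whose predict set contains the lookahead).

Stack is shown with the top on the left.

Stack     Input     Action
--------------------------
L $       - c id $  output L → - c id
- c id $  - c id $  match '-'
c id $    c id $    match 'c'
id $      id $      match 'id'
$         $         accept

The string is accepted.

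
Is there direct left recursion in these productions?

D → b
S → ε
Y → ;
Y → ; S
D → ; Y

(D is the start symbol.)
Direct left recursion occurs when N → N α for some non-terminal N (the right-hand side begins with the left-hand side itself).

D → b: starts with b
S → ε: starts with ε
Y → ;: starts with ';'
Y → ; S: starts with ';'
D → ; Y: starts with ';'

No direct left recursion found.

Answer: No direct left recursion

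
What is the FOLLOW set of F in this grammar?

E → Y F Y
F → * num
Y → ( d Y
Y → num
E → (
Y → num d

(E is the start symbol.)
To compute FOLLOW(F), find every occurrence of F on a right-hand side N → α F β: add FIRST(β) \ {ε}, and if β is empty or nullable also add FOLLOW(N). Iterate to a fixed point.

In E → Y F Y: F is followed by Y, add FIRST(Y) \ {ε} = { '(', 'num' }

Taking the union: FOLLOW(F) = { '(', 'num' }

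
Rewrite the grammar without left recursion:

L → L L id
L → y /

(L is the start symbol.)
L is directly left-recursive. The standard transformation for
  A → A α₁ | ... | A α_m | β₁ | ... | β_n
is
  A  → β₁ A' | ... | β_n A'
  A' → α₁ A' | ... | α_m A' | ε

L → y / becomes L → y / L'
L → L L id becomes L' → L id L'
Add L' → ε

Resulting grammar:
L → y / L'
L' → L id L'
L' → ε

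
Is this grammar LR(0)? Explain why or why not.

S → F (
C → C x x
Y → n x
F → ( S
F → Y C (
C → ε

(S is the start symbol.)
A grammar is LR(0) if no state in the canonical LR(0) collection has:
  - both a shift item (dot before a terminal) and a complete item (shift-reduce conflict), or
  - two or more complete items (reduce-reduce conflict; the accept item [S' → S .] counts as a complete item here).

Augment with S' → S and build the canonical LR(0) collection (I0 = CLOSURE({[S' → . S]}), then GOTO on every symbol after a dot until no new states appear). It has 13 states:
  I0: { [F → . ( S], [F → . Y C (], [S → . F (], [S' → . S], [Y → . n x] }  — shift
  I1: { [F → ( . S], [F → . ( S], [F → . Y C (], [S → . F (], [Y → . n x] }  — shift
  I2: { [S → F . (] }  — shift
  I3: { [S' → S .] }  — accept
  I4: { [C → . C x x], [C → .], [F → Y . C (] }  — reduce
  I5: { [Y → n . x] }  — shift
  I6: { [Y → n x .] }  — reduce
  I7: { [C → C . x x], [F → Y C . (] }  — shift
  I8: { [F → Y C ( .] }  — reduce
  I9: { [C → C x . x] }  — shift
  I10: { [C → C x x .] }  — reduce
  I11: { [S → F ( .] }  — reduce
  I12: { [F → ( S .] }  — reduce

Every state is either a pure shift/goto state or contains exactly one complete item and nothing to shift — no conflicts. The grammar is LR(0).

Answer: Yes, the grammar is LR(0)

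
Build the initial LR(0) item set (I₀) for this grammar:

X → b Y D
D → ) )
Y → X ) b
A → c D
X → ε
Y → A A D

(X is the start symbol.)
First, augment the grammar with X' → X
I₀ = CLOSURE({ [X' → . X] }):
  [X' → . X] has the dot before X: add [X → . b Y D], [X → .]
No further items can be added.

I₀ = { [X → . b Y D], [X → .], [X' → . X] }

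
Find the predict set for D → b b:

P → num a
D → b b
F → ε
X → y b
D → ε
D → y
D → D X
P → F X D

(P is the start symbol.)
{ 'b' }

PREDICT(D → b b) = (FIRST(RHS) \ {ε}) ∪ (FOLLOW(D) if ε ∈ FIRST(RHS), i.e. RHS ⇒* ε)
FIRST(b b) = { 'b' }
ε ∉ FIRST(b b), so FOLLOW(D) is not added.
PREDICT(D → b b) = { 'b' }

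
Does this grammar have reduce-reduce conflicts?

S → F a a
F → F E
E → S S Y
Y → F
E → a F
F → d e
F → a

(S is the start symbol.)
A reduce-reduce conflict occurs when an LR(0) state has two complete items [A → α .] and [B → β .] — both call for a reduction, and with no lookahead the parser cannot choose between them.

Augment with S' → S and build the canonical LR(0) collection (I0 = CLOSURE({[S' → . S]}), then GOTO on every symbol after a dot until no new states appear). It has 15 states:
  I0: { [F → . F E], [F → . a], [F → . d e], [S → . F a a], [S' → . S] }  — shift
  I1: { [E → . S S Y], [E → . a F], [F → . F E], [F → . a], [F → . d e], [F → F . E], [S → . F a a], [S → F . a a] }  — shift
  I2: { [S' → S .] }  — accept
  I3: { [F → a .] }  — reduce
  I4: { [F → d . e] }  — shift
  I5: { [F → d e .] }  — reduce
  I6: { [F → F E .] }  — reduce
  I7: { [E → S . S Y], [F → . F E], [F → . a], [F → . d e], [S → . F a a] }  — shift
  I8: { [E → a . F], [F → . F E], [F → . a], [F → . d e], [F → a .], [S → F a . a] }  — shift, reduce
  I9: { [E → . S S Y], [E → . a F], [E → a F .], [F → . F E], [F → . a], [F → . d e], [F → F . E], [S → . F a a] }  — shift, reduce
  I10: { [F → a .], [S → F a a .] }  — 2 reduces
  I11: { [E → a . F], [F → . F E], [F → . a], [F → . d e], [F → a .] }  — shift, reduce
  I12: { [E → S S . Y], [F → . F E], [F → . a], [F → . d e], [Y → . F] }  — shift
  I13: { [E → . S S Y], [E → . a F], [F → . F E], [F → . a], [F → . d e], [F → F . E], [S → . F a a], [Y → F .] }  — shift, reduce
  I14: { [E → S S Y .] }  — reduce

I10 contains complete items [F → a .], [S → F a a .] — reduce-reduce conflict.

Answer: Yes — I10: [F → a .] vs [S → F a a .]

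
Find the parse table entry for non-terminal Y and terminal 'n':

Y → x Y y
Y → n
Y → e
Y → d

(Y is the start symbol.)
To find M[Y, 'n'], we find productions for Y where 'n' is in the predict set (PREDICT(N → α) = (FIRST(α) \ {ε}) ∪ (FOLLOW(N) if α ⇒* ε)).

Y → x Y y: PREDICT = { 'x' }
Y → n: PREDICT = { 'n' }
  'n' is in predict set, so this production goes in M[Y, 'n']
Y → e: PREDICT = { 'e' }
Y → d: PREDICT = { 'd' }

M[Y, 'n'] = Y → n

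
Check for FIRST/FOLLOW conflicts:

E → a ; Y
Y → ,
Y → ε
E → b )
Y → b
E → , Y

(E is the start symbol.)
No FIRST/FOLLOW conflicts.

A FIRST/FOLLOW conflict occurs when a non-terminal N has a nullable alternative N → β (β ⇒* ε) and another alternative N → α with FIRST(α) ∩ FOLLOW(N) ≠ ∅: on such a lookahead the parser cannot decide between expanding α and letting N vanish via β.

Nullable non-terminals: Y.

Y: nullable alternative(s) Y → ε; FOLLOW(Y) = { $ }
  Y → ,: FIRST \ {ε} = { ',' } — disjoint from FOLLOW(Y)
  Y → ε: FIRST \ {ε} = { } — this is the only nullable alternative, skip
  Y → b: FIRST \ {ε} = { 'b' } — disjoint from FOLLOW(Y)

E has no nullable alternative, so no FIRST/FOLLOW check is needed there.

No FIRST/FOLLOW conflicts found.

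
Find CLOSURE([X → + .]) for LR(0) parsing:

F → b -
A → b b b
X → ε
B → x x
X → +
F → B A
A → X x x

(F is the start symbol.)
{ [X → + .] }

To compute CLOSURE, for each item [A → α.Bβ] where B is a non-terminal, add [B → .γ] for all productions B → γ; repeat for the newly added items until nothing changes.

Start with: [X → + .]
The dot is at the end, so nothing is added.

CLOSURE = { [X → + .] }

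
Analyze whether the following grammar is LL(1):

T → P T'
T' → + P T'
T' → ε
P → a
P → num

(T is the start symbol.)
Yes, the grammar is LL(1).

A grammar is LL(1) if for each non-terminal N with multiple productions, the predict sets of those productions are pairwise disjoint, where PREDICT(N → α) = (FIRST(α) \ {ε}) ∪ (FOLLOW(N) if α ⇒* ε).

Relevant sets:
  FOLLOW(T') = { $ }

For T':
  PREDICT(T' → '+' P T') = { '+' }
  PREDICT(T' → ε) = { $ }
For P:
  PREDICT(P → a) = { 'a' }
  PREDICT(P → num) = { 'num' }
T has a single production, so nothing to check there.

All predict sets are disjoint. The grammar IS LL(1).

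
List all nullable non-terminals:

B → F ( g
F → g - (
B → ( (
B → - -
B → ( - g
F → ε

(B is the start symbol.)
A non-terminal is nullable if it can derive ε (the empty string): either it has an ε-production, or it has a production whose right-hand side consists entirely of nullable non-terminals.

ε-productions: F → ε
So F is immediately nullable.
No further non-terminal can be added: every production for the remaining non-terminals contains a terminal or a non-nullable non-terminal.
Nullable = { 'F' }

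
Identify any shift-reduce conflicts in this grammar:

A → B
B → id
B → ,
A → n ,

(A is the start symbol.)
A shift-reduce conflict occurs when an LR(0) state has both:
  - a complete (reduce) item [A → α .] (dot at the end), and
  - a shift item [B → β . c γ] (dot before a terminal).

Augment with A' → A and build the canonical LR(0) collection (I0 = CLOSURE({[A' → . A]}), then GOTO on every symbol after a dot until no new states appear). It has 7 states:
  I0: { [A → . B], [A → . n ,], [A' → . A], [B → . ,], [B → . id] }  — shift
  I1: { [B → , .] }  — reduce
  I2: { [A' → A .] }  — accept
  I3: { [A → B .] }  — reduce
  I4: { [B → id .] }  — reduce
  I5: { [A → n . ,] }  — shift
  I6: { [A → n , .] }  — reduce

No state contains both a complete item and a shift item.

Answer: No shift-reduce conflicts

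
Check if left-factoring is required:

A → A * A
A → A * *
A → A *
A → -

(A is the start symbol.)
Yes, A has productions with common prefix 'A *'

Left-factoring is needed when two productions for the same non-terminal
share a common prefix on the right-hand side.

Productions for A:
  A → A * A
  A → A * *
  A → A *
  A → -

Found common prefix 'A *' in productions for A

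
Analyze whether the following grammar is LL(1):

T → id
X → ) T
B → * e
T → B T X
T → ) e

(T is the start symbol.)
A grammar is LL(1) if for each non-terminal N with multiple productions, the predict sets of those productions are pairwise disjoint, where PREDICT(N → α) = (FIRST(α) \ {ε}) ∪ (FOLLOW(N) if α ⇒* ε).

Relevant sets:
  FIRST(B) = { '*' }

For T:
  PREDICT(T → id) = { 'id' }
  PREDICT(T → B T X) = { '*' }
  PREDICT(T → ')' e) = { ')' }
X, B have a single production, so nothing to check there.

All predict sets are disjoint. The grammar IS LL(1).

Answer: Yes, the grammar is LL(1).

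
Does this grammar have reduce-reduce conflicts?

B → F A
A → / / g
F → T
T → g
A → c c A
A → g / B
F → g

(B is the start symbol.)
Augment with B' → B and build the canonical LR(0) collection (I0 = CLOSURE({[B' → . B]}), then GOTO on every symbol after a dot until no new states appear). It has 15 states:
  I0: { [B → . F A], [B' → . B], [F → . T], [F → . g], [T → . g] }  — shift
  I1: { [B' → B .] }  — accept
  I2: { [A → . / / g], [A → . c c A], [A → . g / B], [B → F . A] }  — shift
  I3: { [F → T .] }  — reduce
  I4: { [F → g .], [T → g .] }  — 2 reduces
  I5: { [A → / . / g] }  — shift
  I6: { [B → F A .] }  — reduce
  I7: { [A → c . c A] }  — shift
  I8: { [A → g . / B] }  — shift
  I9: { [A → g / . B], [B → . F A], [F → . T], [F → . g], [T → . g] }  — shift
  I10: { [A → g / B .] }  — reduce
  I11: { [A → . / / g], [A → . c c A], [A → . g / B], [A → c c . A] }  — shift
  I12: { [A → c c A .] }  — reduce
  I13: { [A → / / . g] }  — shift
  I14: { [A → / / g .] }  — reduce

I4 contains complete items [F → g .], [T → g .] — reduce-reduce conflict.

Answer: Yes — I4: [F → g .] vs [T → g .]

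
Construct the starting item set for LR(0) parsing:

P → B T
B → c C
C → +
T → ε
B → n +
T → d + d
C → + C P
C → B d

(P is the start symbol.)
{ [B → . c C], [B → . n +], [P → . B T], [P' → . P] }

First, augment the grammar with P' → P
I₀ = CLOSURE({ [P' → . P] }):
  [P' → . P] has the dot before P: add [P → . B T]
  [P → . B T] has the dot before B: add [B → . c C], [B → . n +]
No further items can be added.

I₀ = { [B → . c C], [B → . n +], [P → . B T], [P' → . P] }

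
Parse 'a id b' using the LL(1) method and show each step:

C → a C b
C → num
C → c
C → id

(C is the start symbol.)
Stack is shown with the top on the left.

Stack    Input     Action
-------------------------
C $      a id b $  output C → a C b
a C b $  a id b $  match 'a'
C b $    id b $    output C → id
id b $   id b $    match 'id'
b $      b $       match 'b'
$        $         accept

The string is accepted.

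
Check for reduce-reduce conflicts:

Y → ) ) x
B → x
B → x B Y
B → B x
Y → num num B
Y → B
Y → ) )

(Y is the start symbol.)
A reduce-reduce conflict occurs when an LR(0) state has two complete items [A → α .] and [B → β .] — both call for a reduction, and with no lookahead the parser cannot choose between them.

Augment with Y' → Y and build the canonical LR(0) collection (I0 = CLOSURE({[Y' → . Y]}), then GOTO on every symbol after a dot until no new states appear). It has 14 states:
  I0: { [B → . B x], [B → . x B Y], [B → . x], [Y → . ) ) x], [Y → . ) )], [Y → . B], [Y → . num num B], [Y' → . Y] }  — shift
  I1: { [Y → ) . ) x], [Y → ) . )] }  — shift
  I2: { [B → B . x], [Y → B .] }  — shift, reduce
  I3: { [Y' → Y .] }  — accept
  I4: { [Y → num . num B] }  — shift
  I5: { [B → . B x], [B → . x B Y], [B → . x], [B → x . B Y], [B → x .] }  — shift, reduce
  I6: { [B → . B x], [B → . x B Y], [B → . x], [B → B . x], [B → x B . Y], [Y → . ) ) x], [Y → . ) )], [Y → . B], [Y → . num num B] }  — shift
  I7: { [B → x B Y .] }  — reduce
  I8: { [B → . B x], [B → . x B Y], [B → . x], [B → B x .], [B → x . B Y], [B → x .] }  — shift, 2 reduces
  I9: { [B → . B x], [B → . x B Y], [B → . x], [Y → num num . B] }  — shift
  I10: { [B → B . x], [Y → num num B .] }  — shift, reduce
  I11: { [B → B x .] }  — reduce
  I12: { [Y → ) ) . x], [Y → ) ) .] }  — shift, reduce
  I13: { [Y → ) ) x .] }  — reduce

I8 contains complete items [B → B x .], [B → x .] — reduce-reduce conflict.

Answer: Yes — I8: [B → B x .] vs [B → x .]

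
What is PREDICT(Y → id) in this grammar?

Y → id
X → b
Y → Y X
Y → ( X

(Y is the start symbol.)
PREDICT(Y → id) = (FIRST(RHS) \ {ε}) ∪ (FOLLOW(Y) if ε ∈ FIRST(RHS), i.e. RHS ⇒* ε)
FIRST(id) = { 'id' }
ε ∉ FIRST(id), so FOLLOW(Y) is not added.
PREDICT(Y → id) = { 'id' }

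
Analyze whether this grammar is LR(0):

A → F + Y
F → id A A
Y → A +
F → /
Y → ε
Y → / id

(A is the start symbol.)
No. Shift-reduce conflict between [Y → .] and [F → . /]

Augment with A' → A and build the canonical LR(0) collection (I0 = CLOSURE({[A' → . A]}), then GOTO on every symbol after a dot until no new states appear). It has 13 states:
  I0: { [A → . F + Y], [A' → . A], [F → . /], [F → . id A A] }  — shift
  I1: { [F → / .] }  — reduce
  I2: { [A' → A .] }  — accept
  I3: { [A → F . + Y] }  — shift
  I4: { [A → . F + Y], [F → . /], [F → . id A A], [F → id . A A] }  — shift
  I5: { [A → . F + Y], [F → . /], [F → . id A A], [F → id A . A] }  — shift
  I6: { [F → id A A .] }  — reduce
  I7: { [A → . F + Y], [A → F + . Y], [F → . /], [F → . id A A], [Y → . / id], [Y → . A +], [Y → .] }  — shift, reduce
  I8: { [F → / .], [Y → / . id] }  — shift, reduce
  I9: { [Y → A . +] }  — shift
  I10: { [A → F + Y .] }  — reduce
  I11: { [Y → A + .] }  — reduce
  I12: { [Y → / id .] }  — reduce

Conflict in state I7:
  Shift-reduce conflict between [Y → .] and [F → . /]
So the grammar is NOT LR(0).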